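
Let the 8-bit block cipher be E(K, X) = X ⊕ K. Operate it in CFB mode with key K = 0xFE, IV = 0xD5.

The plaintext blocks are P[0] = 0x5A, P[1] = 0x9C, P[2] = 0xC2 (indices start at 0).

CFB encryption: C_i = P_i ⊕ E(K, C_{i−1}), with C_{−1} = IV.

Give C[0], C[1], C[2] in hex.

C[0] = 0x71, C[1] = 0x13, C[2] = 0x2F

C[0]: E(K, 0xD5) = 0x2B; 0x5A ⊕ 0x2B = 0x71.
C[1]: E(K, 0x71) = 0x8F; 0x9C ⊕ 0x8F = 0x13.
C[2]: E(K, 0x13) = 0xED; 0xC2 ⊕ 0xED = 0x2F.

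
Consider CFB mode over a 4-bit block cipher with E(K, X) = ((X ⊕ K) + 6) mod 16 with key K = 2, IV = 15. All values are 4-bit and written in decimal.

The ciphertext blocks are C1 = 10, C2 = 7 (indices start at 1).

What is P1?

CFB decryption: P_i = C_i ⊕ E(K, C_{i−1}), with C_{0} = IV.
P1: E(K, 15) = 3; 10 ⊕ 3 = 9.

P1 = 9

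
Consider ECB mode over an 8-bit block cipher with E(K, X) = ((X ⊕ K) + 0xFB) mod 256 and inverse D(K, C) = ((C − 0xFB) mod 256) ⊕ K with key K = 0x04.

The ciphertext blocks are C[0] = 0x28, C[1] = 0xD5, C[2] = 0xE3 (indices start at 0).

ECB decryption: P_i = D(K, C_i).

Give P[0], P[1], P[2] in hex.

P[0] = 0x29, P[1] = 0xDE, P[2] = 0xEC

P[0]: D(K, 0x28) = 0x29.
P[1]: D(K, 0xD5) = 0xDE.
P[2]: D(K, 0xE3) = 0xEC.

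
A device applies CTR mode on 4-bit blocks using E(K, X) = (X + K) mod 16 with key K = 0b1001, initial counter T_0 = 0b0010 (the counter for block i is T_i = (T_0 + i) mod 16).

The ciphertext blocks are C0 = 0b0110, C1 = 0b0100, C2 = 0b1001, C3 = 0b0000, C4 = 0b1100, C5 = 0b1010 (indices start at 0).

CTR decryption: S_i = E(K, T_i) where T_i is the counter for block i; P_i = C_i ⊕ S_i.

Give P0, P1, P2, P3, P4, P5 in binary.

P0: T = 0b0010, S = E(K, T) = 0b1011; 0b0110 ⊕ 0b1011 = 0b1101.
P1: T = 0b0011, S = E(K, T) = 0b1100; 0b0100 ⊕ 0b1100 = 0b1000.
P2: T = 0b0100, S = E(K, T) = 0b1101; 0b1001 ⊕ 0b1101 = 0b0100.
P3: T = 0b0101, S = E(K, T) = 0b1110; 0b0000 ⊕ 0b1110 = 0b1110.
P4: T = 0b0110, S = E(K, T) = 0b1111; 0b1100 ⊕ 0b1111 = 0b0011.
P5: T = 0b0111, S = E(K, T) = 0b0000; 0b1010 ⊕ 0b0000 = 0b1010.

P0 = 0b1101, P1 = 0b1000, P2 = 0b0100, P3 = 0b1110, P4 = 0b0011, P5 = 0b1010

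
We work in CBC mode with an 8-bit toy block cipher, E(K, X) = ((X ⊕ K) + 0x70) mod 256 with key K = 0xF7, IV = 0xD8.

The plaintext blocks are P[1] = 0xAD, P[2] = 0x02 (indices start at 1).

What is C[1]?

CBC encryption: C_i = E(K, P_i ⊕ C_{i−1}), with C_{0} = IV.
C[1]: P[1] ⊕ 0xD8 = 0x75; E(K, 0x75) = 0xF2.

C[1] = 0xF2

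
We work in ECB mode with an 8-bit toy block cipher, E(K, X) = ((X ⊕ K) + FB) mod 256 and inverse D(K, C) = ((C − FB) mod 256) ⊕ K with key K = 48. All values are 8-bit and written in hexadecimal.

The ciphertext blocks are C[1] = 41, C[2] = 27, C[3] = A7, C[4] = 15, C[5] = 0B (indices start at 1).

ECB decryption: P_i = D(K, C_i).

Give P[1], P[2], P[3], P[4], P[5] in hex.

P[1]: D(K, 41) = 0E.
P[2]: D(K, 27) = 64.
P[3]: D(K, A7) = E4.
P[4]: D(K, 15) = 52.
P[5]: D(K, 0B) = 58.

P[1] = 0E, P[2] = 64, P[3] = E4, P[4] = 52, P[5] = 58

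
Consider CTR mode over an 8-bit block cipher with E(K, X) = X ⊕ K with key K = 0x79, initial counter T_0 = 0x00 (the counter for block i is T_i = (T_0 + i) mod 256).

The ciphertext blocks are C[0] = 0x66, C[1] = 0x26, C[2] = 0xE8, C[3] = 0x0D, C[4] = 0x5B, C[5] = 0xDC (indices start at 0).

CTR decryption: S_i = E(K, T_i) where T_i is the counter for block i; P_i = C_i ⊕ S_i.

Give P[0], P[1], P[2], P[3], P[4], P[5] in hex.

P[0]: T = 0x00, S = E(K, T) = 0x79; 0x66 ⊕ 0x79 = 0x1F.
P[1]: T = 0x01, S = E(K, T) = 0x78; 0x26 ⊕ 0x78 = 0x5E.
P[2]: T = 0x02, S = E(K, T) = 0x7B; 0xE8 ⊕ 0x7B = 0x93.
P[3]: T = 0x03, S = E(K, T) = 0x7A; 0x0D ⊕ 0x7A = 0x77.
P[4]: T = 0x04, S = E(K, T) = 0x7D; 0x5B ⊕ 0x7D = 0x26.
P[5]: T = 0x05, S = E(K, T) = 0x7C; 0xDC ⊕ 0x7C = 0xA0.

P[0] = 0x1F, P[1] = 0x5E, P[2] = 0x93, P[3] = 0x77, P[4] = 0x26, P[5] = 0xA0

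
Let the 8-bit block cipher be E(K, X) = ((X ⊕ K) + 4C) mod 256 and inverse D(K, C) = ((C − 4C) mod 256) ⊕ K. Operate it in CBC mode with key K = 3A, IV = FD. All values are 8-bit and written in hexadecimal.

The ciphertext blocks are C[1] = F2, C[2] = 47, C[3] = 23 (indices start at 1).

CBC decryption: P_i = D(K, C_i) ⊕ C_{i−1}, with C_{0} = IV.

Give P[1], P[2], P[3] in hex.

P[1]: D(K, F2) = 9C; 9C ⊕ FD = 61.
P[2]: D(K, 47) = C1; C1 ⊕ F2 = 33.
P[3]: D(K, 23) = ED; ED ⊕ 47 = AA.

P[1] = 61, P[2] = 33, P[3] = AA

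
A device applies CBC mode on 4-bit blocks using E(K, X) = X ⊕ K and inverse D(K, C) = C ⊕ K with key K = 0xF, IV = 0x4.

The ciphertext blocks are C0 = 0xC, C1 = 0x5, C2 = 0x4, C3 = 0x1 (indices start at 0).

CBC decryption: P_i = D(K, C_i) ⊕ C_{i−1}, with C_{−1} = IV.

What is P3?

P3 = 0xA

P3: D(K, 0x1) = 0xE; 0xE ⊕ 0x4 = 0xA.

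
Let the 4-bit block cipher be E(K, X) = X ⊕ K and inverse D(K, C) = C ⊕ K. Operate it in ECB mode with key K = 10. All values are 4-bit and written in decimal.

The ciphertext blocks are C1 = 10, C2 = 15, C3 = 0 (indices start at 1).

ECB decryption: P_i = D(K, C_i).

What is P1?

P1: D(K, 10) = 0.

P1 = 0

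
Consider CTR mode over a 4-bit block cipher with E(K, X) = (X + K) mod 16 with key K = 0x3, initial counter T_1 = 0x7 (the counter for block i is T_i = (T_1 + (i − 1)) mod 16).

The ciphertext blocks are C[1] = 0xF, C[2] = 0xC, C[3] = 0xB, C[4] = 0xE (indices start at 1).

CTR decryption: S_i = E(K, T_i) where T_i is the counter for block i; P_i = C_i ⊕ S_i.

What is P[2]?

P[2]: T = 0x8, S = E(K, T) = 0xB; 0xC ⊕ 0xB = 0x7.

P[2] = 0x7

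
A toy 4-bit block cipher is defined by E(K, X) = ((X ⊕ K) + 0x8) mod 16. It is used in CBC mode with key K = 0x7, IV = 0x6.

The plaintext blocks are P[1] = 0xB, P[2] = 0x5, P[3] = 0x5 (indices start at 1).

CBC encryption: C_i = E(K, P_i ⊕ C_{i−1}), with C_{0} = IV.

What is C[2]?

C[1]: P[1] ⊕ 0x6 = 0xD; E(K, 0xD) = 0x2.
C[2]: P[2] ⊕ 0x2 = 0x7; E(K, 0x7) = 0x8.

C[2] = 0x8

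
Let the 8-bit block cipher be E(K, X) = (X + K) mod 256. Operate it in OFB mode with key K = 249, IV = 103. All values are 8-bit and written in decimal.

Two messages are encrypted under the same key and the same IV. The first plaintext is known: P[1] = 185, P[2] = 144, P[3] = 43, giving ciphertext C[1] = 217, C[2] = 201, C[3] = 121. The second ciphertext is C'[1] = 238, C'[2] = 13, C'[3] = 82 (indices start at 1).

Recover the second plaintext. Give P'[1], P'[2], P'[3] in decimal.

P'[1] = 142, P'[2] = 84, P'[3] = 0

In OFB with a reused IV, both messages share the same keystream S_i, so C_i ⊕ C'_i = P_i ⊕ P'_i and thus P'_i = P_i ⊕ C_i ⊕ C'_i.
P'[1]: 185 ⊕ 217 ⊕ 238 = 142.
P'[2]: 144 ⊕ 201 ⊕ 13 = 84.
P'[3]: 43 ⊕ 121 ⊕ 82 = 0.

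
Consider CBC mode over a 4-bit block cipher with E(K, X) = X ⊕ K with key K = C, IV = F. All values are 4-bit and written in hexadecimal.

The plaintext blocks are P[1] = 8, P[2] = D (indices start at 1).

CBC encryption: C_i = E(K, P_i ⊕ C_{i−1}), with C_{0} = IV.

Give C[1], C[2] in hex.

C[1] = B, C[2] = A

C[1]: P[1] ⊕ F = 7; E(K, 7) = B.
C[2]: P[2] ⊕ B = 6; E(K, 6) = A.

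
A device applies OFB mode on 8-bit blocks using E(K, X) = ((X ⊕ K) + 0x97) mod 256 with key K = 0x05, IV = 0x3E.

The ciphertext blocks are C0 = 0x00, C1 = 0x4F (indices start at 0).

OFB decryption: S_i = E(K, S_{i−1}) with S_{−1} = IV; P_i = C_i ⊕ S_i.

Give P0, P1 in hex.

P0: S = E(K, 0x3E) = 0xD2; 0x00 ⊕ 0xD2 = 0xD2.
P1: S = E(K, 0xD2) = 0x6E; 0x4F ⊕ 0x6E = 0x21.

P0 = 0xD2, P1 = 0x21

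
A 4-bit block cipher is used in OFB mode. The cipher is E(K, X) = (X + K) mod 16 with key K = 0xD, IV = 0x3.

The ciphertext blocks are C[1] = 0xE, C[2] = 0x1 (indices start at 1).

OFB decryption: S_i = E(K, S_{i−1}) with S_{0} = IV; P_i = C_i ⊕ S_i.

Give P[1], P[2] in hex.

P[1]: S = E(K, 0x3) = 0x0; 0xE ⊕ 0x0 = 0xE.
P[2]: S = E(K, 0x0) = 0xD; 0x1 ⊕ 0xD = 0xC.

P[1] = 0xE, P[2] = 0xC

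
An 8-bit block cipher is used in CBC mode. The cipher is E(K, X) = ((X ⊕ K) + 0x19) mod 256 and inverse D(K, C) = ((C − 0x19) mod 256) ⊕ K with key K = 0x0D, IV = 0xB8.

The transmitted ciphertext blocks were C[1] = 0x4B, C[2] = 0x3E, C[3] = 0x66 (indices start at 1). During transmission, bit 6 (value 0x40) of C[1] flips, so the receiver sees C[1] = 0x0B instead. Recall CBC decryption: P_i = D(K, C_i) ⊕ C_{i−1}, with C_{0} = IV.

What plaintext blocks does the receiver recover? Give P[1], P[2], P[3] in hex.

P[1] = 0x47, P[2] = 0x23, P[3] = 0x7E

Only C[1] changed, to 0x0B. In CBC, a change in C_i garbles P_i and flips the same bit in P_{i+1}. Decrypting the received ciphertext:
P[1]: D(K, 0x0B) = 0xFF; 0xFF ⊕ 0xB8 = 0x47.
P[2]: D(K, 0x3E) = 0x28; 0x28 ⊕ 0x0B = 0x23.
P[3]: D(K, 0x66) = 0x40; 0x40 ⊕ 0x3E = 0x7E.
Blocks that differ from the original plaintext: P[1], P[2].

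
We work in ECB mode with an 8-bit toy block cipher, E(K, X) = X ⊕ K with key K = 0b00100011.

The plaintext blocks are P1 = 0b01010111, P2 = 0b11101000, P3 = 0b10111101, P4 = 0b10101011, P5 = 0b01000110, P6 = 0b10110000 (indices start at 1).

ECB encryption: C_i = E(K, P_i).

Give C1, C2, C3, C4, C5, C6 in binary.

C1 = 0b01110100, C2 = 0b11001011, C3 = 0b10011110, C4 = 0b10001000, C5 = 0b01100101, C6 = 0b10010011

C1: E(K, 0b01010111) = 0b01110100.
C2: E(K, 0b11101000) = 0b11001011.
C3: E(K, 0b10111101) = 0b10011110.
C4: E(K, 0b10101011) = 0b10001000.
C5: E(K, 0b01000110) = 0b01100101.
C6: E(K, 0b10110000) = 0b10010011.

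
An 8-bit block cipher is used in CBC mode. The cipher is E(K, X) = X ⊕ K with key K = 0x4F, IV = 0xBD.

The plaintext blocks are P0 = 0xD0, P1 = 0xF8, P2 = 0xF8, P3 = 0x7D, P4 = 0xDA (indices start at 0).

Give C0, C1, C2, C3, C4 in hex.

C0 = 0x22, C1 = 0x95, C2 = 0x22, C3 = 0x10, C4 = 0x85

CBC encryption: C_i = E(K, P_i ⊕ C_{i−1}), with C_{−1} = IV.
C0: P0 ⊕ 0xBD = 0x6D; E(K, 0x6D) = 0x22.
C1: P1 ⊕ 0x22 = 0xDA; E(K, 0xDA) = 0x95.
C2: P2 ⊕ 0x95 = 0x6D; E(K, 0x6D) = 0x22.
C3: P3 ⊕ 0x22 = 0x5F; E(K, 0x5F) = 0x10.
C4: P4 ⊕ 0x10 = 0xCA; E(K, 0xCA) = 0x85.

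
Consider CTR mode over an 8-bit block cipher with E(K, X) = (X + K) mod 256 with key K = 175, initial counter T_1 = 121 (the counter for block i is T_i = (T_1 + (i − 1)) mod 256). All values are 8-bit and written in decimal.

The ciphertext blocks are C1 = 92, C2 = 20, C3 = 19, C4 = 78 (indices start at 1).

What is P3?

CTR decryption: S_i = E(K, T_i) where T_i is the counter for block i; P_i = C_i ⊕ S_i.
P3: T = 123, S = E(K, T) = 42; 19 ⊕ 42 = 57.

P3 = 57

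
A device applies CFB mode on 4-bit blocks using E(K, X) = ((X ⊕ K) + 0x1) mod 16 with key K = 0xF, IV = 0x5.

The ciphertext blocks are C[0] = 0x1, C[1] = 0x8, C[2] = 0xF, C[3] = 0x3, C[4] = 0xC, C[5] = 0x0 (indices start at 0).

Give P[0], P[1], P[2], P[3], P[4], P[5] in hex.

CFB decryption: P_i = C_i ⊕ E(K, C_{i−1}), with C_{−1} = IV.
P[0]: E(K, 0x5) = 0xB; 0x1 ⊕ 0xB = 0xA.
P[1]: E(K, 0x1) = 0xF; 0x8 ⊕ 0xF = 0x7.
P[2]: E(K, 0x8) = 0x8; 0xF ⊕ 0x8 = 0x7.
P[3]: E(K, 0xF) = 0x1; 0x3 ⊕ 0x1 = 0x2.
P[4]: E(K, 0x3) = 0xD; 0xC ⊕ 0xD = 0x1.
P[5]: E(K, 0xC) = 0x4; 0x0 ⊕ 0x4 = 0x4.

P[0] = 0xA, P[1] = 0x7, P[2] = 0x7, P[3] = 0x2, P[4] = 0x1, P[5] = 0x4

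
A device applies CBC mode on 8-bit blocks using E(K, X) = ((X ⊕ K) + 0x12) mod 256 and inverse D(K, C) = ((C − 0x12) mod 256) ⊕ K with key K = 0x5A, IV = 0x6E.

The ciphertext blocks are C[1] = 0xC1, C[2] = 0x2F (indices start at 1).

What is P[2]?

CBC decryption: P_i = D(K, C_i) ⊕ C_{i−1}, with C_{0} = IV.
P[2]: D(K, 0x2F) = 0x47; 0x47 ⊕ 0xC1 = 0x86.

P[2] = 0x86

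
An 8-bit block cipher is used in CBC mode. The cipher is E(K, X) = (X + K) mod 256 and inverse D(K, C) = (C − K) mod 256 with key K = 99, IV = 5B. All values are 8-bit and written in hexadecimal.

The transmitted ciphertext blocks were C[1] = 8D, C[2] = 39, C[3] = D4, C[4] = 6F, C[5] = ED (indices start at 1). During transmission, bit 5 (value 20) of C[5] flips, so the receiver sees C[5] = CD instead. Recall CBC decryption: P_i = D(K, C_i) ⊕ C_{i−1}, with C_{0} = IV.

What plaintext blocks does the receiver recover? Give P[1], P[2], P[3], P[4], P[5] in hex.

P[1] = AF, P[2] = 2D, P[3] = 02, P[4] = 02, P[5] = 5B

Only C[5] changed, to CD. In CBC, a change in C_i garbles P_i and flips the same bit in P_{i+1}. Decrypting the received ciphertext:
P[1]: D(K, 8D) = F4; F4 ⊕ 5B = AF.
P[2]: D(K, 39) = A0; A0 ⊕ 8D = 2D.
P[3]: D(K, D4) = 3B; 3B ⊕ 39 = 02.
P[4]: D(K, 6F) = D6; D6 ⊕ D4 = 02.
P[5]: D(K, CD) = 34; 34 ⊕ 6F = 5B.
Blocks that differ from the original plaintext: P[5].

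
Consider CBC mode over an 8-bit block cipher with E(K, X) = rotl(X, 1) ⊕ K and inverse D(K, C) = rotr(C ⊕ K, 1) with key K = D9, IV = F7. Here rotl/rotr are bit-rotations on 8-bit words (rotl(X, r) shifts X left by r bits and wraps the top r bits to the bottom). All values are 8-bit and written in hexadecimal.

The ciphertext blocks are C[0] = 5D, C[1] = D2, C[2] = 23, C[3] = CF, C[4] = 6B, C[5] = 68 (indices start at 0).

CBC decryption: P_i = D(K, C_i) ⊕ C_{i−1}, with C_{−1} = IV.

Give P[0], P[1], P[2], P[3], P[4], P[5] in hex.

P[0] = B5, P[1] = D8, P[2] = AF, P[3] = 28, P[4] = 96, P[5] = B3

P[0]: D(K, 5D) = 42; 42 ⊕ F7 = B5.
P[1]: D(K, D2) = 85; 85 ⊕ 5D = D8.
P[2]: D(K, 23) = 7D; 7D ⊕ D2 = AF.
P[3]: D(K, CF) = 0B; 0B ⊕ 23 = 28.
P[4]: D(K, 6B) = 59; 59 ⊕ CF = 96.
P[5]: D(K, 68) = D8; D8 ⊕ 6B = B3.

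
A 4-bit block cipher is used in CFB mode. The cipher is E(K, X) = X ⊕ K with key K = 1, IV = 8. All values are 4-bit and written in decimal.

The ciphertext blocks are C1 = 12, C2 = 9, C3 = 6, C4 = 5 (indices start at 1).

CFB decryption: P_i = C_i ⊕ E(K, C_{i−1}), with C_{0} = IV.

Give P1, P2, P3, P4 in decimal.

P1 = 5, P2 = 4, P3 = 14, P4 = 2

P1: E(K, 8) = 9; 12 ⊕ 9 = 5.
P2: E(K, 12) = 13; 9 ⊕ 13 = 4.
P3: E(K, 9) = 8; 6 ⊕ 8 = 14.
P4: E(K, 6) = 7; 5 ⊕ 7 = 2.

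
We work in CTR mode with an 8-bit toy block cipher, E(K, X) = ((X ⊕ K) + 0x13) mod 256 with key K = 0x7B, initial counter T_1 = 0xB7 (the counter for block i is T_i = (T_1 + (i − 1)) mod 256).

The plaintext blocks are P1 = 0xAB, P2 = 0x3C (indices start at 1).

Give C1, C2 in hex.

CTR encryption: S_i = E(K, T_i) where T_i is the counter for block i; C_i = P_i ⊕ S_i.
C1: T = 0xB7, S = E(K, T) = 0xDF; 0xAB ⊕ 0xDF = 0x74.
C2: T = 0xB8, S = E(K, T) = 0xD6; 0x3C ⊕ 0xD6 = 0xEA.

C1 = 0x74, C2 = 0xEA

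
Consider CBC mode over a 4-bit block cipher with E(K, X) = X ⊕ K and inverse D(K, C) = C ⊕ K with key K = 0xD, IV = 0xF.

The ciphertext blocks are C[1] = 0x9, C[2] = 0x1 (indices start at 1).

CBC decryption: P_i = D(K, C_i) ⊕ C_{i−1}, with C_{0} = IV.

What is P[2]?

P[2]: D(K, 0x1) = 0xC; 0xC ⊕ 0x9 = 0x5.

P[2] = 0x5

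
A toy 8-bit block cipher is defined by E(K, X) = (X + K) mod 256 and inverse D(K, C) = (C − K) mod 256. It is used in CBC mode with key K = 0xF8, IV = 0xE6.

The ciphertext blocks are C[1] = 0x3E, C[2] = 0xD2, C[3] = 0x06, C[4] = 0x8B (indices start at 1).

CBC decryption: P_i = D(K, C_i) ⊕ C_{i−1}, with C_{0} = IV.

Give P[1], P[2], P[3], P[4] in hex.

P[1]: D(K, 0x3E) = 0x46; 0x46 ⊕ 0xE6 = 0xA0.
P[2]: D(K, 0xD2) = 0xDA; 0xDA ⊕ 0x3E = 0xE4.
P[3]: D(K, 0x06) = 0x0E; 0x0E ⊕ 0xD2 = 0xDC.
P[4]: D(K, 0x8B) = 0x93; 0x93 ⊕ 0x06 = 0x95.

P[1] = 0xA0, P[2] = 0xE4, P[3] = 0xDC, P[4] = 0x95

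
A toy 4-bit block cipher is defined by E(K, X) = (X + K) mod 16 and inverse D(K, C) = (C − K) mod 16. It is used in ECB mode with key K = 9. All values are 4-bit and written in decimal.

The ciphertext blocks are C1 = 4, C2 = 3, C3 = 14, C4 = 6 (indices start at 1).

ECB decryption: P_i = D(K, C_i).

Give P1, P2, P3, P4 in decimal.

P1 = 11, P2 = 10, P3 = 5, P4 = 13

P1: D(K, 4) = 11.
P2: D(K, 3) = 10.
P3: D(K, 14) = 5.
P4: D(K, 6) = 13.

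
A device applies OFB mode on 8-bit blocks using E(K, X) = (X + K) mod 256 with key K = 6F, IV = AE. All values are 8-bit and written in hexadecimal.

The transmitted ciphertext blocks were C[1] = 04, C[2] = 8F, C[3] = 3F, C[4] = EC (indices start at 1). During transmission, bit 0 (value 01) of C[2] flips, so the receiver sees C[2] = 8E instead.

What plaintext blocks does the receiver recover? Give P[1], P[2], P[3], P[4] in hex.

OFB decryption: S_i = E(K, S_{i−1}) with S_{0} = IV; P_i = C_i ⊕ S_i.
Only C[2] changed, to 8E. In OFB, a change in C_i flips the same bit in P_i only; the keystream is unaffected. Decrypting the received ciphertext:
P[1]: S = E(K, AE) = 1D; 04 ⊕ 1D = 19.
P[2]: S = E(K, 1D) = 8C; 8E ⊕ 8C = 02.
P[3]: S = E(K, 8C) = FB; 3F ⊕ FB = C4.
P[4]: S = E(K, FB) = 6A; EC ⊕ 6A = 86.
Blocks that differ from the original plaintext: P[2].

P[1] = 19, P[2] = 02, P[3] = C4, P[4] = 86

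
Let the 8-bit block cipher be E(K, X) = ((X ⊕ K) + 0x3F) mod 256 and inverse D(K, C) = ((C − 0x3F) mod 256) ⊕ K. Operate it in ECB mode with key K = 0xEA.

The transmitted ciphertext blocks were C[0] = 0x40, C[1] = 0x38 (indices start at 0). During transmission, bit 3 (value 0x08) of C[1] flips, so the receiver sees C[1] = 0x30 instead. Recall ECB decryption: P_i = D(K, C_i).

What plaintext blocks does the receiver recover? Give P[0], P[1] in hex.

Only C[1] changed, to 0x30. In ECB, a change in C_i affects only P_i. Decrypting the received ciphertext:
P[0]: D(K, 0x40) = 0xEB.
P[1]: D(K, 0x30) = 0x1B.
Blocks that differ from the original plaintext: P[1].

P[0] = 0xEB, P[1] = 0x1B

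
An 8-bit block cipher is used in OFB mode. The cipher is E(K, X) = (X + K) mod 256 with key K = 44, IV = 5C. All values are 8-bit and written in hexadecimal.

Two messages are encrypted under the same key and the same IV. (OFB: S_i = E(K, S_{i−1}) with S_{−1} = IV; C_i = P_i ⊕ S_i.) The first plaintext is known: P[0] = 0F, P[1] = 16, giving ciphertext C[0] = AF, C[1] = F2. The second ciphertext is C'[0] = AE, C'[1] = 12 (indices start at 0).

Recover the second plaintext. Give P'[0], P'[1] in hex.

In OFB with a reused IV, both messages share the same keystream S_i, so C_i ⊕ C'_i = P_i ⊕ P'_i and thus P'_i = P_i ⊕ C_i ⊕ C'_i.
P'[0]: 0F ⊕ AF ⊕ AE = 0E.
P'[1]: 16 ⊕ F2 ⊕ 12 = F6.

P'[0] = 0E, P'[1] = F6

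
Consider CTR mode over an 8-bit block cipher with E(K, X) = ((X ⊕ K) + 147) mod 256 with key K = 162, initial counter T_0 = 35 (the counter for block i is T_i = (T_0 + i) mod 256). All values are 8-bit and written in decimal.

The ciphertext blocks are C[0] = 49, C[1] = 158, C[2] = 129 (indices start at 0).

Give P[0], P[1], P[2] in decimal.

P[0] = 37, P[1] = 135, P[2] = 155

CTR decryption: S_i = E(K, T_i) where T_i is the counter for block i; P_i = C_i ⊕ S_i.
P[0]: T = 35, S = E(K, T) = 20; 49 ⊕ 20 = 37.
P[1]: T = 36, S = E(K, T) = 25; 158 ⊕ 25 = 135.
P[2]: T = 37, S = E(K, T) = 26; 129 ⊕ 26 = 155.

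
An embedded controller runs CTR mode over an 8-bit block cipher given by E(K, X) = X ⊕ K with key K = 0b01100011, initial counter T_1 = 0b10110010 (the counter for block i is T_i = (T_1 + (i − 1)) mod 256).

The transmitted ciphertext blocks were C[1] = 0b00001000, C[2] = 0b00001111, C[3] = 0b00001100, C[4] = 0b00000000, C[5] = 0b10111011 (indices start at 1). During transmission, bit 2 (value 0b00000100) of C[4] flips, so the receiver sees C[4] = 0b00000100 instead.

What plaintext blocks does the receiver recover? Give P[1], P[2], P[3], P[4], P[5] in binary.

CTR decryption: S_i = E(K, T_i) where T_i is the counter for block i; P_i = C_i ⊕ S_i.
Only C[4] changed, to 0b00000100. In CTR, a change in C_i flips the same bit in P_i only; the keystream is unaffected. Decrypting the received ciphertext:
P[1]: T = 0b10110010, S = E(K, T) = 0b11010001; 0b00001000 ⊕ 0b11010001 = 0b11011001.
P[2]: T = 0b10110011, S = E(K, T) = 0b11010000; 0b00001111 ⊕ 0b11010000 = 0b11011111.
P[3]: T = 0b10110100, S = E(K, T) = 0b11010111; 0b00001100 ⊕ 0b11010111 = 0b11011011.
P[4]: T = 0b10110101, S = E(K, T) = 0b11010110; 0b00000100 ⊕ 0b11010110 = 0b11010010.
P[5]: T = 0b10110110, S = E(K, T) = 0b11010101; 0b10111011 ⊕ 0b11010101 = 0b01101110.
Blocks that differ from the original plaintext: P[4].

P[1] = 0b11011001, P[2] = 0b11011111, P[3] = 0b11011011, P[4] = 0b11010010, P[5] = 0b01101110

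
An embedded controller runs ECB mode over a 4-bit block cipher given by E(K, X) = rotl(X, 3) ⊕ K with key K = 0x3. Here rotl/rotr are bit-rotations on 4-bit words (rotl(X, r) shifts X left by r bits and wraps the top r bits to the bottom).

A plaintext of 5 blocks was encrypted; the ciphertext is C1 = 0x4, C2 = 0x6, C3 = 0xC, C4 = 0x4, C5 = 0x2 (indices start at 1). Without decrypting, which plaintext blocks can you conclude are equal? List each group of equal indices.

P1 = P4

ECB encrypts each block independently with the same key, so equal ciphertext blocks imply equal plaintext blocks.
C1 = C4 = 0x4, so P1 = P4.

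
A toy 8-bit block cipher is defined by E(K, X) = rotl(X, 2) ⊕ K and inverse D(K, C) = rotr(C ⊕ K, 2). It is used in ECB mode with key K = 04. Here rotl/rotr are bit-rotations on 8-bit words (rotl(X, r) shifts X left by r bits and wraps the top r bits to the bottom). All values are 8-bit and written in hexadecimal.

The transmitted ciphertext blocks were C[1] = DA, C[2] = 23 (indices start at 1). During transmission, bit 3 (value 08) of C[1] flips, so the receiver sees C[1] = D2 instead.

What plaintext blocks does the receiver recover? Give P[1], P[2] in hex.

ECB decryption: P_i = D(K, C_i).
Only C[1] changed, to D2. In ECB, a change in C_i affects only P_i. Decrypting the received ciphertext:
P[1]: D(K, D2) = B5.
P[2]: D(K, 23) = C9.
Blocks that differ from the original plaintext: P[1].

P[1] = B5, P[2] = C9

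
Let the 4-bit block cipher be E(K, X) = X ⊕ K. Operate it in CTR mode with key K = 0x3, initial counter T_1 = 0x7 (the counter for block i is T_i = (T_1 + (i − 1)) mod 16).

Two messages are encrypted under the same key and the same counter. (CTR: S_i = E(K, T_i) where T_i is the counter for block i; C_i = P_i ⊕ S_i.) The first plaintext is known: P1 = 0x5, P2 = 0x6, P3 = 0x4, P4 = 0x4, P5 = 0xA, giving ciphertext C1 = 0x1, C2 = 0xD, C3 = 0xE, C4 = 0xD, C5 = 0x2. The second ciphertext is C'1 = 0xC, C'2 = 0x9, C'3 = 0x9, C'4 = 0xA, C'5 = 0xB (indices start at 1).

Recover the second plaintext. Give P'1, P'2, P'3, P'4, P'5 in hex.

P'1 = 0x8, P'2 = 0x2, P'3 = 0x3, P'4 = 0x3, P'5 = 0x3

In CTR with a reused counter, both messages share the same keystream S_i, so C_i ⊕ C'_i = P_i ⊕ P'_i and thus P'_i = P_i ⊕ C_i ⊕ C'_i.
P'1: 0x5 ⊕ 0x1 ⊕ 0xC = 0x8.
P'2: 0x6 ⊕ 0xD ⊕ 0x9 = 0x2.
P'3: 0x4 ⊕ 0xE ⊕ 0x9 = 0x3.
P'4: 0x4 ⊕ 0xD ⊕ 0xA = 0x3.
P'5: 0xA ⊕ 0x2 ⊕ 0xB = 0x3.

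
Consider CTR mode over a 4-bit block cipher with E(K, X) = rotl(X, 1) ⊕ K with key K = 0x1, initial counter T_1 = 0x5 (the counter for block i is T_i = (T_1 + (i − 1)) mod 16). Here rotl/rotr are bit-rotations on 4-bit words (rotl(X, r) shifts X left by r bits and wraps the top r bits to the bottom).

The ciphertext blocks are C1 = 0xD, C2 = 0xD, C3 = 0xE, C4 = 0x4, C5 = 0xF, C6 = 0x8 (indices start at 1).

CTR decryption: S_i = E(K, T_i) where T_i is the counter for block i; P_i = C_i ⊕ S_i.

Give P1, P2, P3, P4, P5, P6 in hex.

P1 = 0x6, P2 = 0x0, P3 = 0x1, P4 = 0x4, P5 = 0xD, P6 = 0xC

P1: T = 0x5, S = E(K, T) = 0xB; 0xD ⊕ 0xB = 0x6.
P2: T = 0x6, S = E(K, T) = 0xD; 0xD ⊕ 0xD = 0x0.
P3: T = 0x7, S = E(K, T) = 0xF; 0xE ⊕ 0xF = 0x1.
P4: T = 0x8, S = E(K, T) = 0x0; 0x4 ⊕ 0x0 = 0x4.
P5: T = 0x9, S = E(K, T) = 0x2; 0xF ⊕ 0x2 = 0xD.
P6: T = 0xA, S = E(K, T) = 0x4; 0x8 ⊕ 0x4 = 0xC.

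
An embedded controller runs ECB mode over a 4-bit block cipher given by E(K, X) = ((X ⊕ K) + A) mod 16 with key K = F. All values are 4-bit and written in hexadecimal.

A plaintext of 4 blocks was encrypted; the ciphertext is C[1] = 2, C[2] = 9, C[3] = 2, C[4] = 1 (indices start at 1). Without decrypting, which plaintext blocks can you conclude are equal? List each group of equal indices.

ECB encrypts each block independently with the same key, so equal ciphertext blocks imply equal plaintext blocks.
C[1] = C[3] = 2, so P[1] = P[3].

P[1] = P[3]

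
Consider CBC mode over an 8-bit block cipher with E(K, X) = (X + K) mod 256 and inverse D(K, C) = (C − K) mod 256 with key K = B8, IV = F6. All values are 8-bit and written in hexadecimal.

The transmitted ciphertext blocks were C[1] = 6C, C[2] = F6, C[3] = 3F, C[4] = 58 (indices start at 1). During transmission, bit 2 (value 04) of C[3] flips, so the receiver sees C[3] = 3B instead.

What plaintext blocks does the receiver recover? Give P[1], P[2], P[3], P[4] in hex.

P[1] = 42, P[2] = 52, P[3] = 75, P[4] = 9B

CBC decryption: P_i = D(K, C_i) ⊕ C_{i−1}, with C_{0} = IV.
Only C[3] changed, to 3B. In CBC, a change in C_i garbles P_i and flips the same bit in P_{i+1}. Decrypting the received ciphertext:
P[1]: D(K, 6C) = B4; B4 ⊕ F6 = 42.
P[2]: D(K, F6) = 3E; 3E ⊕ 6C = 52.
P[3]: D(K, 3B) = 83; 83 ⊕ F6 = 75.
P[4]: D(K, 58) = A0; A0 ⊕ 3B = 9B.
Blocks that differ from the original plaintext: P[3], P[4].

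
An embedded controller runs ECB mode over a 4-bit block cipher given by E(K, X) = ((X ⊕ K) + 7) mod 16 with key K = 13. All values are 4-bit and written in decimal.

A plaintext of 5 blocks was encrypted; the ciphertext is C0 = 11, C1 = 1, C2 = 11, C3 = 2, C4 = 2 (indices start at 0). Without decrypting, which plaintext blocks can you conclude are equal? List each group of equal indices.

ECB encrypts each block independently with the same key, so equal ciphertext blocks imply equal plaintext blocks.
C0 = C2 = 11, so P0 = P2.
C3 = C4 = 2, so P3 = P4.

P0 = P2; P3 = P4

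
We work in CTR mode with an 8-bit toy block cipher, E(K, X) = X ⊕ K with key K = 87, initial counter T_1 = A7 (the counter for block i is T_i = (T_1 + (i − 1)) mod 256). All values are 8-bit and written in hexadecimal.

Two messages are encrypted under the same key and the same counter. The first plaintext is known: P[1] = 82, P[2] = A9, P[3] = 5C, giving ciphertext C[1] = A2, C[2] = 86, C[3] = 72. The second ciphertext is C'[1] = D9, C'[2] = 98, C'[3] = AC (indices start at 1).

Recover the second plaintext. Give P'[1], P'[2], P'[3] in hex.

P'[1] = F9, P'[2] = B7, P'[3] = 82

In CTR with a reused counter, both messages share the same keystream S_i, so C_i ⊕ C'_i = P_i ⊕ P'_i and thus P'_i = P_i ⊕ C_i ⊕ C'_i.
P'[1]: 82 ⊕ A2 ⊕ D9 = F9.
P'[2]: A9 ⊕ 86 ⊕ 98 = B7.
P'[3]: 5C ⊕ 72 ⊕ AC = 82.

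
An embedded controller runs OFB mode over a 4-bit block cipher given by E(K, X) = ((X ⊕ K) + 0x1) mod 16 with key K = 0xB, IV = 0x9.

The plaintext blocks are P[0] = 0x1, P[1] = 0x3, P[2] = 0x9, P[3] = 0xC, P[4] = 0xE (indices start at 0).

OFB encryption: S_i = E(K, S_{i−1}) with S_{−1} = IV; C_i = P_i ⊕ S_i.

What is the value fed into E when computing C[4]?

C[0]: S = E(K, 0x9) = 0x3; 0x1 ⊕ 0x3 = 0x2.
C[1]: S = E(K, 0x3) = 0x9; 0x3 ⊕ 0x9 = 0xA.
C[2]: S = E(K, 0x9) = 0x3; 0x9 ⊕ 0x3 = 0xA.
C[3]: S = E(K, 0x3) = 0x9; 0xC ⊕ 0x9 = 0x5.
C[4]: S = E(K, 0x9) = 0x3; 0xE ⊕ 0x3 = 0xD.
So the input to E for block [4] is 0x9.

0x9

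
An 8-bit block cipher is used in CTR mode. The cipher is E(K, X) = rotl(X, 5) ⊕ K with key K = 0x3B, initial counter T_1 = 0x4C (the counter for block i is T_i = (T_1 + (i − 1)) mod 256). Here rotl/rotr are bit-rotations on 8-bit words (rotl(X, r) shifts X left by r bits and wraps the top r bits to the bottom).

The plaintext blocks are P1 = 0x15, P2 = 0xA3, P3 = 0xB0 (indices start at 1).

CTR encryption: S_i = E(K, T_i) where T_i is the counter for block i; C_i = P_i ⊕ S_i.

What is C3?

C3 = 0x42

C1: T = 0x4C, S = E(K, T) = 0xB2; 0x15 ⊕ 0xB2 = 0xA7.
C2: T = 0x4D, S = E(K, T) = 0x92; 0xA3 ⊕ 0x92 = 0x31.
C3: T = 0x4E, S = E(K, T) = 0xF2; 0xB0 ⊕ 0xF2 = 0x42.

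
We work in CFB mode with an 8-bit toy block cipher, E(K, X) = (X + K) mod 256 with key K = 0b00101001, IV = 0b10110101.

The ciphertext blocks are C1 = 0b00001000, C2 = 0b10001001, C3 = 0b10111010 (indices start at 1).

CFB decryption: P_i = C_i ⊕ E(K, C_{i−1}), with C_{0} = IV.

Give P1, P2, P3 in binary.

P1: E(K, 0b10110101) = 0b11011110; 0b00001000 ⊕ 0b11011110 = 0b11010110.
P2: E(K, 0b00001000) = 0b00110001; 0b10001001 ⊕ 0b00110001 = 0b10111000.
P3: E(K, 0b10001001) = 0b10110010; 0b10111010 ⊕ 0b10110010 = 0b00001000.

P1 = 0b11010110, P2 = 0b10111000, P3 = 0b00001000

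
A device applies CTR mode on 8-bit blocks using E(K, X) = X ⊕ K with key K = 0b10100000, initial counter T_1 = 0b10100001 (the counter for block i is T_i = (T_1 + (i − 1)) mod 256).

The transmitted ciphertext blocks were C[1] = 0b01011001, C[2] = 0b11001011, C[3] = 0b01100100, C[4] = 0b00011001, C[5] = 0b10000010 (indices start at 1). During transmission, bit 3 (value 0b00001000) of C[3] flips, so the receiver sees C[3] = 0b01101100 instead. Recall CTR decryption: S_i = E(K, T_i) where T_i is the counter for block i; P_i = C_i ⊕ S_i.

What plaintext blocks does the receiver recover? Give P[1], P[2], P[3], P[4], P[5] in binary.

P[1] = 0b01011000, P[2] = 0b11001001, P[3] = 0b01101111, P[4] = 0b00011101, P[5] = 0b10000111

Only C[3] changed, to 0b01101100. In CTR, a change in C_i flips the same bit in P_i only; the keystream is unaffected. Decrypting the received ciphertext:
P[1]: T = 0b10100001, S = E(K, T) = 0b00000001; 0b01011001 ⊕ 0b00000001 = 0b01011000.
P[2]: T = 0b10100010, S = E(K, T) = 0b00000010; 0b11001011 ⊕ 0b00000010 = 0b11001001.
P[3]: T = 0b10100011, S = E(K, T) = 0b00000011; 0b01101100 ⊕ 0b00000011 = 0b01101111.
P[4]: T = 0b10100100, S = E(K, T) = 0b00000100; 0b00011001 ⊕ 0b00000100 = 0b00011101.
P[5]: T = 0b10100101, S = E(K, T) = 0b00000101; 0b10000010 ⊕ 0b00000101 = 0b10000111.
Blocks that differ from the original plaintext: P[3].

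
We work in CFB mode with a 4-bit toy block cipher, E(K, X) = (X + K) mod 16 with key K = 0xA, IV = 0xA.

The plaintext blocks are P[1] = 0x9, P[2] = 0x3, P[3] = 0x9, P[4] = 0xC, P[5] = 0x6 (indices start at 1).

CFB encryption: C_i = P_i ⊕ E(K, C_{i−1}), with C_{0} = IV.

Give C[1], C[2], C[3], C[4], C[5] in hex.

C[1]: E(K, 0xA) = 0x4; 0x9 ⊕ 0x4 = 0xD.
C[2]: E(K, 0xD) = 0x7; 0x3 ⊕ 0x7 = 0x4.
C[3]: E(K, 0x4) = 0xE; 0x9 ⊕ 0xE = 0x7.
C[4]: E(K, 0x7) = 0x1; 0xC ⊕ 0x1 = 0xD.
C[5]: E(K, 0xD) = 0x7; 0x6 ⊕ 0x7 = 0x1.

C[1] = 0xD, C[2] = 0x4, C[3] = 0x7, C[4] = 0xD, C[5] = 0x1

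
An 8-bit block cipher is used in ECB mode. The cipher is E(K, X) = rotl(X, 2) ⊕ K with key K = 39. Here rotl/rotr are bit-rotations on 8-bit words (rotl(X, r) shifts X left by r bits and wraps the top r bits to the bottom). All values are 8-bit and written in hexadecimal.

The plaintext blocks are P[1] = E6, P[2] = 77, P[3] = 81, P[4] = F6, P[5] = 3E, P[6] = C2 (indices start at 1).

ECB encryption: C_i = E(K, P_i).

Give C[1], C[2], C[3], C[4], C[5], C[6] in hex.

C[1] = A2, C[2] = E4, C[3] = 3F, C[4] = E2, C[5] = C1, C[6] = 32

C[1]: E(K, E6) = A2.
C[2]: E(K, 77) = E4.
C[3]: E(K, 81) = 3F.
C[4]: E(K, F6) = E2.
C[5]: E(K, 3E) = C1.
C[6]: E(K, C2) = 32.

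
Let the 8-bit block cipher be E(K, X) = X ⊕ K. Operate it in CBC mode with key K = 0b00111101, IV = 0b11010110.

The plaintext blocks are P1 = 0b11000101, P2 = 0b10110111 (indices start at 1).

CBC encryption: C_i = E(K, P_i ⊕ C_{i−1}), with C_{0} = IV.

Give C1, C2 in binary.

C1 = 0b00101110, C2 = 0b10100100

C1: P1 ⊕ 0b11010110 = 0b00010011; E(K, 0b00010011) = 0b00101110.
C2: P2 ⊕ 0b00101110 = 0b10011001; E(K, 0b10011001) = 0b10100100.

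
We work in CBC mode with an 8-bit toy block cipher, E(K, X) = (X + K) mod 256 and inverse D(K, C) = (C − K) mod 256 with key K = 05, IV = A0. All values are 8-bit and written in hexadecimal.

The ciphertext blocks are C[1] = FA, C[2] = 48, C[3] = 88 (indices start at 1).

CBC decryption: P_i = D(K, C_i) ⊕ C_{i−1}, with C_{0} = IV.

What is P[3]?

P[3] = CB

P[3]: D(K, 88) = 83; 83 ⊕ 48 = CB.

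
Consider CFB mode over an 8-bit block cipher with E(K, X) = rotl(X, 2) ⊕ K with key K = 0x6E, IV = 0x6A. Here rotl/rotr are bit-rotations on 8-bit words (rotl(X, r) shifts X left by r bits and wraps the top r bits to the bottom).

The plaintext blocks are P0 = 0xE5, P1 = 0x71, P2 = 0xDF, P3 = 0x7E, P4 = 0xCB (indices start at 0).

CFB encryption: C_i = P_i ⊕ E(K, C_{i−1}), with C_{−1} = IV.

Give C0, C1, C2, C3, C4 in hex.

C0: E(K, 0x6A) = 0xC7; 0xE5 ⊕ 0xC7 = 0x22.
C1: E(K, 0x22) = 0xE6; 0x71 ⊕ 0xE6 = 0x97.
C2: E(K, 0x97) = 0x30; 0xDF ⊕ 0x30 = 0xEF.
C3: E(K, 0xEF) = 0xD1; 0x7E ⊕ 0xD1 = 0xAF.
C4: E(K, 0xAF) = 0xD0; 0xCB ⊕ 0xD0 = 0x1B.

C0 = 0x22, C1 = 0x97, C2 = 0xEF, C3 = 0xAF, C4 = 0x1B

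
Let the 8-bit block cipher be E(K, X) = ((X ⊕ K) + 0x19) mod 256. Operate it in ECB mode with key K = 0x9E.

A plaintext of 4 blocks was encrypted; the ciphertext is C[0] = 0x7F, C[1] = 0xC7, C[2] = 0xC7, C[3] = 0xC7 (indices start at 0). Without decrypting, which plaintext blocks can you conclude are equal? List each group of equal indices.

ECB encrypts each block independently with the same key, so equal ciphertext blocks imply equal plaintext blocks.
C[1] = C[2] = C[3] = 0xC7, so P[1] = P[2] = P[3].

P[1] = P[2] = P[3]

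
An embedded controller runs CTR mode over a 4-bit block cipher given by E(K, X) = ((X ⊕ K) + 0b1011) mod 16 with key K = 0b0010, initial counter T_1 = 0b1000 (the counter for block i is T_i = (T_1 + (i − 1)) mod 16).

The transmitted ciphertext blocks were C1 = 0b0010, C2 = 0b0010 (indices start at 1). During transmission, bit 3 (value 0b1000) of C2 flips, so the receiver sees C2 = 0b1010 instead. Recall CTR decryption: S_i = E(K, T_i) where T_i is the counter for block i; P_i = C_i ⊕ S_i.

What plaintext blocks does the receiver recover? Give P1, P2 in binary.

Only C2 changed, to 0b1010. In CTR, a change in C_i flips the same bit in P_i only; the keystream is unaffected. Decrypting the received ciphertext:
P1: T = 0b1000, S = E(K, T) = 0b0101; 0b0010 ⊕ 0b0101 = 0b0111.
P2: T = 0b1001, S = E(K, T) = 0b0110; 0b1010 ⊕ 0b0110 = 0b1100.
Blocks that differ from the original plaintext: P2.

P1 = 0b0111, P2 = 0b1100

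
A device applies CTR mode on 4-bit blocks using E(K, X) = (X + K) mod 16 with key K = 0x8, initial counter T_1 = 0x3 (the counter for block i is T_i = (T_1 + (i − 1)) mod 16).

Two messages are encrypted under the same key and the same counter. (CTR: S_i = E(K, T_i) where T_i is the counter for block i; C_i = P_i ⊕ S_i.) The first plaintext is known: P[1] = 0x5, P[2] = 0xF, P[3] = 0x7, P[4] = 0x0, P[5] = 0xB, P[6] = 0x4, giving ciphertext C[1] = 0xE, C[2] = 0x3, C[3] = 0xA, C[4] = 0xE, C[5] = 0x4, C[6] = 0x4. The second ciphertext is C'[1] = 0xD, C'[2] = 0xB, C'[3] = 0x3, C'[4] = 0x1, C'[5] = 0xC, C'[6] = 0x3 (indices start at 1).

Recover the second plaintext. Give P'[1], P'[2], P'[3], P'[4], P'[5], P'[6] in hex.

P'[1] = 0x6, P'[2] = 0x7, P'[3] = 0xE, P'[4] = 0xF, P'[5] = 0x3, P'[6] = 0x3

In CTR with a reused counter, both messages share the same keystream S_i, so C_i ⊕ C'_i = P_i ⊕ P'_i and thus P'_i = P_i ⊕ C_i ⊕ C'_i.
P'[1]: 0x5 ⊕ 0xE ⊕ 0xD = 0x6.
P'[2]: 0xF ⊕ 0x3 ⊕ 0xB = 0x7.
P'[3]: 0x7 ⊕ 0xA ⊕ 0x3 = 0xE.
P'[4]: 0x0 ⊕ 0xE ⊕ 0x1 = 0xF.
P'[5]: 0xB ⊕ 0x4 ⊕ 0xC = 0x3.
P'[6]: 0x4 ⊕ 0x4 ⊕ 0x3 = 0x3.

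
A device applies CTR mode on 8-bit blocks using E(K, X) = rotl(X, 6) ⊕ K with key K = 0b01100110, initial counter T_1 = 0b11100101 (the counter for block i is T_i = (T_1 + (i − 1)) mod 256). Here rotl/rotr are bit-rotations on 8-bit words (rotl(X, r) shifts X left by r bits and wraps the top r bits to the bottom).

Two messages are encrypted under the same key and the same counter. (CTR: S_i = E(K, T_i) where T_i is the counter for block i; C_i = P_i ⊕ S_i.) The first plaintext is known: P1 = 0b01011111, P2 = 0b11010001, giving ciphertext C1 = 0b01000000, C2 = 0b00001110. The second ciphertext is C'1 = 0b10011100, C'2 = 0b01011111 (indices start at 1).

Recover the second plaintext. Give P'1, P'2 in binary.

P'1 = 0b10000011, P'2 = 0b10000000

In CTR with a reused counter, both messages share the same keystream S_i, so C_i ⊕ C'_i = P_i ⊕ P'_i and thus P'_i = P_i ⊕ C_i ⊕ C'_i.
P'1: 0b01011111 ⊕ 0b01000000 ⊕ 0b10011100 = 0b10000011.
P'2: 0b11010001 ⊕ 0b00001110 ⊕ 0b01011111 = 0b10000000.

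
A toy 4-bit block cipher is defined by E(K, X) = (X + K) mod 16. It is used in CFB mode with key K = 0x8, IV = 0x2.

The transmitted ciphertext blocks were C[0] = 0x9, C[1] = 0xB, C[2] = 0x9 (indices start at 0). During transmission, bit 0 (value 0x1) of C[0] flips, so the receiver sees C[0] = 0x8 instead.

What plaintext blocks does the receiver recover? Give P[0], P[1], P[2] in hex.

CFB decryption: P_i = C_i ⊕ E(K, C_{i−1}), with C_{−1} = IV.
Only C[0] changed, to 0x8. In CFB, a change in C_i flips the same bit in P_i and garbles P_{i+1}. Decrypting the received ciphertext:
P[0]: E(K, 0x2) = 0xA; 0x8 ⊕ 0xA = 0x2.
P[1]: E(K, 0x8) = 0x0; 0xB ⊕ 0x0 = 0xB.
P[2]: E(K, 0xB) = 0x3; 0x9 ⊕ 0x3 = 0xA.
Blocks that differ from the original plaintext: P[0], P[1].

P[0] = 0x2, P[1] = 0xB, P[2] = 0xA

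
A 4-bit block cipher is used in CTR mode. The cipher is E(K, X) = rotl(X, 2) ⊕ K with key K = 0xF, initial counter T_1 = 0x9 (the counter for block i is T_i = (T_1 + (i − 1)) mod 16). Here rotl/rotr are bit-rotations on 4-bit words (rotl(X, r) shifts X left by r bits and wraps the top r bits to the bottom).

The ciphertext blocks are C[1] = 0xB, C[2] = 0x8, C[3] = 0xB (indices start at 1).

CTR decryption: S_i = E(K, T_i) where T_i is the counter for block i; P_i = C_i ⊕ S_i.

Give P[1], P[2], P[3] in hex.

P[1] = 0x2, P[2] = 0xD, P[3] = 0xA

P[1]: T = 0x9, S = E(K, T) = 0x9; 0xB ⊕ 0x9 = 0x2.
P[2]: T = 0xA, S = E(K, T) = 0x5; 0x8 ⊕ 0x5 = 0xD.
P[3]: T = 0xB, S = E(K, T) = 0x1; 0xB ⊕ 0x1 = 0xA.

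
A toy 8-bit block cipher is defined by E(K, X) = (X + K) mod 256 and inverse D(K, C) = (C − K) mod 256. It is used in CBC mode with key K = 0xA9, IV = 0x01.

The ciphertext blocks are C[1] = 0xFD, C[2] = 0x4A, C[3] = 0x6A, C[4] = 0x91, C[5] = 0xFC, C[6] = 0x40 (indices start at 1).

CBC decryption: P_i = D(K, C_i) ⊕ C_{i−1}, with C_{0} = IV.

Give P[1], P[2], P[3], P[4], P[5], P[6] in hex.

P[1]: D(K, 0xFD) = 0x54; 0x54 ⊕ 0x01 = 0x55.
P[2]: D(K, 0x4A) = 0xA1; 0xA1 ⊕ 0xFD = 0x5C.
P[3]: D(K, 0x6A) = 0xC1; 0xC1 ⊕ 0x4A = 0x8B.
P[4]: D(K, 0x91) = 0xE8; 0xE8 ⊕ 0x6A = 0x82.
P[5]: D(K, 0xFC) = 0x53; 0x53 ⊕ 0x91 = 0xC2.
P[6]: D(K, 0x40) = 0x97; 0x97 ⊕ 0xFC = 0x6B.

P[1] = 0x55, P[2] = 0x5C, P[3] = 0x8B, P[4] = 0x82, P[5] = 0xC2, P[6] = 0x6B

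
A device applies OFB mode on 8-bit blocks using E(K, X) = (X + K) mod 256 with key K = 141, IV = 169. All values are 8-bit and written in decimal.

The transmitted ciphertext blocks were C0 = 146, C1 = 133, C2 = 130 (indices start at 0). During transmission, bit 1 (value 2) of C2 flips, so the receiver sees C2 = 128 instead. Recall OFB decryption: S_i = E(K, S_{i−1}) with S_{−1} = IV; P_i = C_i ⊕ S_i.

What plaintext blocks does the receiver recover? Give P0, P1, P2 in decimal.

Only C2 changed, to 128. In OFB, a change in C_i flips the same bit in P_i only; the keystream is unaffected. Decrypting the received ciphertext:
P0: S = E(K, 169) = 54; 146 ⊕ 54 = 164.
P1: S = E(K, 54) = 195; 133 ⊕ 195 = 70.
P2: S = E(K, 195) = 80; 128 ⊕ 80 = 208.
Blocks that differ from the original plaintext: P2.

P0 = 164, P1 = 70, P2 = 208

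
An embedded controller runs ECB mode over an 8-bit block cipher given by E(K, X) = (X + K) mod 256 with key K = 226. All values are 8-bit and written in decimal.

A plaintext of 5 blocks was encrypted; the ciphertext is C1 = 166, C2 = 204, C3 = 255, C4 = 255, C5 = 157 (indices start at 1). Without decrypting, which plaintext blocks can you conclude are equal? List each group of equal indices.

P3 = P4

ECB encrypts each block independently with the same key, so equal ciphertext blocks imply equal plaintext blocks.
C3 = C4 = 255, so P3 = P4.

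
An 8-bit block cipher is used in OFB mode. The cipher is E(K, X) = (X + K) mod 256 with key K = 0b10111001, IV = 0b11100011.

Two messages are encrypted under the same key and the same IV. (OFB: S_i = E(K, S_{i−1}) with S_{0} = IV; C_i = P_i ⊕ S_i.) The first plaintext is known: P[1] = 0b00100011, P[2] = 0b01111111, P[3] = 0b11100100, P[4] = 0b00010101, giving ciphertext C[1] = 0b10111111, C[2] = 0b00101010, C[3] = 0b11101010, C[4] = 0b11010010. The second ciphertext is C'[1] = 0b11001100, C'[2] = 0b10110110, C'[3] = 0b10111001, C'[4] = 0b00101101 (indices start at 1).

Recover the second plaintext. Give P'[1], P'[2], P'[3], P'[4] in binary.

In OFB with a reused IV, both messages share the same keystream S_i, so C_i ⊕ C'_i = P_i ⊕ P'_i and thus P'_i = P_i ⊕ C_i ⊕ C'_i.
P'[1]: 0b00100011 ⊕ 0b10111111 ⊕ 0b11001100 = 0b01010000.
P'[2]: 0b01111111 ⊕ 0b00101010 ⊕ 0b10110110 = 0b11100011.
P'[3]: 0b11100100 ⊕ 0b11101010 ⊕ 0b10111001 = 0b10110111.
P'[4]: 0b00010101 ⊕ 0b11010010 ⊕ 0b00101101 = 0b11101010.

P'[1] = 0b01010000, P'[2] = 0b11100011, P'[3] = 0b10110111, P'[4] = 0b11101010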